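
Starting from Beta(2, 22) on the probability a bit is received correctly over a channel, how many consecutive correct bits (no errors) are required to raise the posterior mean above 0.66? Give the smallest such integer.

After k correct bits and 0 errors the posterior is Beta(2+k, 22), with mean (2+k)/(2+22+k).
Set (2+k)/(24+k) > 0.66 and solve: k > (0.66·24 − 2)/(1 − 0.66) = 40.706.
The smallest integer exceeding 40.706 is 41.

k = 41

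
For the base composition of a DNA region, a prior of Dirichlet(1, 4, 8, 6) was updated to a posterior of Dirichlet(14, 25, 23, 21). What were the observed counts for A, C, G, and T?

counts (13, 21, 15, 15)

For a Dirichlet(α) prior with multinomial counts c, the posterior is Dirichlet(α + c) componentwise.
Counts are posterior − prior componentwise: 14−1=13, 25−4=21, 23−8=15, 21−6=15.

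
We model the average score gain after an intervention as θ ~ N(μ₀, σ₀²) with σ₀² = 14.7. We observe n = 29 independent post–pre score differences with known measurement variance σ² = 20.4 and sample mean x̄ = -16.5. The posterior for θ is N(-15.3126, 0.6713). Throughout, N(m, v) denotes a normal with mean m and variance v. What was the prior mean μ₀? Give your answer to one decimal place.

μ₀ = 9.5

With known observation variance, the Normal–Normal posterior has precision τ_n = τ₀ + n/σ² and mean μ_n = (τ₀μ₀ + (n/σ²)x̄)/τ_n.
Here τ₀ = 1/14.7 = 0.068027 and τ_data = 29/20.4 = 1.421569, so τ_n = 1.489596.
Rearranging for μ₀: μ₀ = (μ_n·τ_n − τ_data·x̄)/τ₀ = (-15.3126·1.489596 − 1.421569·-16.5) / 0.068027 = 0.646301/0.068027 ≈ 9.5.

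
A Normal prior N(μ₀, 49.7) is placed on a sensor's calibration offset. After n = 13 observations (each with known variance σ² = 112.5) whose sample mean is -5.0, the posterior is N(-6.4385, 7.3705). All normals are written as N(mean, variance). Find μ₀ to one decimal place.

The posterior mean is a precision-weighted average: μ_n = (τ₀μ₀ + τ_data·x̄)/(τ₀+τ_data), with τ₀=1/σ₀² and τ_data=n/σ².
Here τ₀ = 1/49.7 = 0.020121 and τ_data = 13/112.5 = 0.115556, so τ_n = 0.135677.
Rearranging for μ₀: μ₀ = (μ_n·τ_n − τ_data·x̄)/τ₀ = (-6.4385·0.135677 − 0.115556·-5.0) / 0.020121 = -0.295776/0.020121 ≈ -14.7.

μ₀ = -14.7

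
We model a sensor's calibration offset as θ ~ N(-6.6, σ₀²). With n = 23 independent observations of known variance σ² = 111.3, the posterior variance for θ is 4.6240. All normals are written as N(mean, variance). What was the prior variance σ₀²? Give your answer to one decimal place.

Posterior precision equals prior precision plus data precision: 1/σ_n² = 1/σ₀² + n/σ².
So 1/σ₀² = 1/4.6240 − 23/111.3 = 0.216263 − 0.206649 = 0.009614.
Hence σ₀² = 1/0.009614 ≈ 104.0.

σ₀² = 104.0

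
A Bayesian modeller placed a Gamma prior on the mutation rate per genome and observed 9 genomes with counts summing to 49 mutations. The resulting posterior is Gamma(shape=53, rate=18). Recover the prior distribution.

Gamma–Poisson conjugacy: posterior shape = α + Σxᵢ, posterior rate = β + n.
So α = 53 − 49 = 4 and β = 18 − 9 = 9.

Gamma(shape=4, rate=9)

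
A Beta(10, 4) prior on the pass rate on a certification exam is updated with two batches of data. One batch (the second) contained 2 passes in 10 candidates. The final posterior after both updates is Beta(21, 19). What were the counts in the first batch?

9 passes and 7 failures

Because Beta–binomial updating is additive in the counts, the combined data contributed (α_post−α_prior, β_post−β_prior) successes and failures.
Total across both batches: 21−10=11 passes, 19−4=15 failures.
Subtract the second batch: 11−2=9 passes and 15−8=7 failures.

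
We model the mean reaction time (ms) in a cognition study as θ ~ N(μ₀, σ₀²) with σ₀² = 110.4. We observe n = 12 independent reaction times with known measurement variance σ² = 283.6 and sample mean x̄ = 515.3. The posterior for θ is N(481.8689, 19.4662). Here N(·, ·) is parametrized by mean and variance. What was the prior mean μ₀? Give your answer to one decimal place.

μ₀ = 325.7

The posterior mean is a precision-weighted average: μ_n = (τ₀μ₀ + τ_data·x̄)/(τ₀+τ_data), with τ₀=1/σ₀² and τ_data=n/σ².
Here τ₀ = 1/110.4 = 0.009058 and τ_data = 12/283.6 = 0.042313, so τ_n = 0.051371.
Rearranging for μ₀: μ₀ = (μ_n·τ_n − τ_data·x̄)/τ₀ = (481.8689·0.051371 − 0.042313·515.3) / 0.009058 = 2.950198/0.009058 ≈ 325.7.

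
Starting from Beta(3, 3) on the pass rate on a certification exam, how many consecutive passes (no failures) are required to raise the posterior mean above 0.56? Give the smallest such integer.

After k passes and 0 failures the posterior is Beta(3+k, 3), with mean (3+k)/(3+3+k).
Set (3+k)/(6+k) > 0.56 and solve: k > (0.56·6 − 3)/(1 − 0.56) = 0.818.
The smallest integer exceeding 0.818 is 1, and checking k=1: (4)/(7) = 0.5714 > 0.56.

k = 1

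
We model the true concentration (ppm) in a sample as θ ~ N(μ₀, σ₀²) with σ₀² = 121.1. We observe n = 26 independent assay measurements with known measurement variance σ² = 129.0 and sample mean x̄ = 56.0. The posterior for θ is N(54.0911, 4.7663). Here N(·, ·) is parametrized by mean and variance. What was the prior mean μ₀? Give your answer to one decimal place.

μ₀ = 7.5

The posterior mean is a precision-weighted average: μ_n = (τ₀μ₀ + τ_data·x̄)/(τ₀+τ_data), with τ₀=1/σ₀² and τ_data=n/σ².
Here τ₀ = 1/121.1 = 0.008258 and τ_data = 26/129.0 = 0.201550, so τ_n = 0.209808.
Rearranging for μ₀: μ₀ = (μ_n·τ_n − τ_data·x̄)/τ₀ = (54.0911·0.209808 − 0.201550·56.0) / 0.008258 = 0.061946/0.008258 ≈ 7.5.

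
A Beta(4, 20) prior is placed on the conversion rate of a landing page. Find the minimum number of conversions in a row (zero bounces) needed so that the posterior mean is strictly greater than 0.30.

After k conversions and 0 bounces the posterior is Beta(4+k, 20), with mean (4+k)/(4+20+k).
Set (4+k)/(24+k) > 0.30 and solve: k > (0.30·24 − 4)/(1 − 0.30) = 4.571.
The smallest integer exceeding 4.571 is 5, and checking k=5: (9)/(29) = 0.3103 > 0.30.

k = 5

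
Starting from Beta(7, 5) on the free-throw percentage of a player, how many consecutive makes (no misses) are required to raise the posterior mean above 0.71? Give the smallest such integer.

k = 6

After k makes and 0 misses the posterior is Beta(7+k, 5), with mean (7+k)/(7+5+k).
Set (7+k)/(12+k) > 0.71 and solve: k > (0.71·12 − 7)/(1 − 0.71) = 5.241.
The smallest integer exceeding 5.241 is 6.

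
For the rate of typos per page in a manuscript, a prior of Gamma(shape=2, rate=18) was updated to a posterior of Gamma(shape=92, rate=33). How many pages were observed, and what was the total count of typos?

A Gamma(α, β) prior (rate parametrization) on a Poisson rate with n observations summing to S gives posterior Gamma(α+S, β+n).
Matching: Σxᵢ = 92 − 2 = 90 and n = 33 − 18 = 15.

n = 15 pages with total 90 typos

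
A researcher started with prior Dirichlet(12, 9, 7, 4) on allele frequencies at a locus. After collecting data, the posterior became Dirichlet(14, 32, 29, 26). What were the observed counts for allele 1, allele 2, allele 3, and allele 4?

For a Dirichlet(α) prior with multinomial counts c, the posterior is Dirichlet(α + c) componentwise.
Counts are posterior − prior componentwise: 14−12=2, 32−9=23, 29−7=22, 26−4=22.

counts (2, 23, 22, 22)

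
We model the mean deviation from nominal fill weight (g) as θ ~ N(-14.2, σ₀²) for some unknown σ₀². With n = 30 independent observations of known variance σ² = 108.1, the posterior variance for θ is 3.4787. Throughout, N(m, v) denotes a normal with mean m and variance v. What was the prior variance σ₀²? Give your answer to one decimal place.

σ₀² = 100.6

Posterior precision equals prior precision plus data precision: 1/σ_n² = 1/σ₀² + n/σ².
So 1/σ₀² = 1/3.4787 − 30/108.1 = 0.287464 − 0.277521 = 0.009943.
Hence σ₀² = 1/0.009943 ≈ 100.6.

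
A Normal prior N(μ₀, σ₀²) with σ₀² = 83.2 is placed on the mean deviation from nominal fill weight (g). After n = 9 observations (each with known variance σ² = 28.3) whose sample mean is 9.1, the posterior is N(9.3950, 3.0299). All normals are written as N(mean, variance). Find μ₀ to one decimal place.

μ₀ = 17.2

With known observation variance, the Normal–Normal posterior has precision τ_n = τ₀ + n/σ² and mean μ_n = (τ₀μ₀ + (n/σ²)x̄)/τ_n.
Here τ₀ = 1/83.2 = 0.012019 and τ_data = 9/28.3 = 0.318021, so τ_n = 0.330040.
Rearranging for μ₀: μ₀ = (μ_n·τ_n − τ_data·x̄)/τ₀ = (9.3950·0.330040 − 0.318021·9.1) / 0.012019 = 0.206735/0.012019 ≈ 17.2.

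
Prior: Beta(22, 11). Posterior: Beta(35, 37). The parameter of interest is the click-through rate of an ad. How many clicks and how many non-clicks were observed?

A Beta(α, β) prior with s successes and f failures in binomial data gives a Beta(α+s, β+f) posterior.
So s = 35 − 22 = 13 and f = 37 − 11 = 26.

13 clicks and 26 non-clicks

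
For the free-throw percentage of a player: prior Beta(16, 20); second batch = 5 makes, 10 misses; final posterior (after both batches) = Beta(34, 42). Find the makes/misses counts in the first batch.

Because Beta–binomial updating is additive in the counts, the combined data contributed (α_post−α_prior, β_post−β_prior) successes and failures.
Total across both batches: 34−16=18 makes, 42−20=22 misses.
Subtract the second batch: 18−5=13 makes and 22−10=12 misses.

13 makes and 12 misses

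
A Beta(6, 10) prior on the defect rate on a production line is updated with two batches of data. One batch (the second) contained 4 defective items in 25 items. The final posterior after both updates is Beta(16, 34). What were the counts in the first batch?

6 defective items and 3 good items

Because Beta–binomial updating is additive in the counts, the combined data contributed (α_post−α_prior, β_post−β_prior) successes and failures.
Total across both batches: 16−6=10 defective items, 34−10=24 good items.
Subtract the second batch: 10−4=6 defective items and 24−21=3 good items.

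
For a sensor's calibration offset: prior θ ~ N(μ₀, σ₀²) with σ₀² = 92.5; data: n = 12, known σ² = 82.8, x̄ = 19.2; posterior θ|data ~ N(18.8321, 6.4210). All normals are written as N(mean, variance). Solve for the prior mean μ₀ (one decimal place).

The posterior mean is a precision-weighted average: μ_n = (τ₀μ₀ + τ_data·x̄)/(τ₀+τ_data), with τ₀=1/σ₀² and τ_data=n/σ².
Here τ₀ = 1/92.5 = 0.010811 and τ_data = 12/82.8 = 0.144928, so τ_n = 0.155739.
Rearranging for μ₀: μ₀ = (μ_n·τ_n − τ_data·x̄)/τ₀ = (18.8321·0.155739 − 0.144928·19.2) / 0.010811 = 0.150275/0.010811 ≈ 13.9.

μ₀ = 13.9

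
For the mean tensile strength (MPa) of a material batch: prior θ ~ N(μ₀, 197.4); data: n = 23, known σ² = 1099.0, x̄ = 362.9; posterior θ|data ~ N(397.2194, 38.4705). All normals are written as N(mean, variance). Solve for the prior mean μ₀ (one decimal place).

The posterior mean is a precision-weighted average: μ_n = (τ₀μ₀ + τ_data·x̄)/(τ₀+τ_data), with τ₀=1/σ₀² and τ_data=n/σ².
Here τ₀ = 1/197.4 = 0.005066 and τ_data = 23/1099.0 = 0.020928, so τ_n = 0.025994.
Rearranging for μ₀: μ₀ = (μ_n·τ_n − τ_data·x̄)/τ₀ = (397.2194·0.025994 − 0.020928·362.9) / 0.005066 = 2.730550/0.005066 ≈ 539.0.

μ₀ = 539.0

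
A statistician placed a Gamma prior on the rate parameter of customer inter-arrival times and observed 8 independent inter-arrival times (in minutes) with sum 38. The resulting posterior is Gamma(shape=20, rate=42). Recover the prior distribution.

Gamma(shape=12, rate=4)

For an exponential likelihood with a Gamma(α, β) prior on the rate, n observations with total T give posterior Gamma(α+n, β+T).
So α = 20 − 8 = 12 and β = 42 − 38 = 4.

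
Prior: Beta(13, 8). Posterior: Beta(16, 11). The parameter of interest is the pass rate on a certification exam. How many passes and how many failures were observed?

3 passes and 3 failures

A Beta(a, b) prior with s successes and f failures in binomial data gives a Beta(a+s, b+f) posterior.
Match parameters: s=16−13=3, f=11−8=3.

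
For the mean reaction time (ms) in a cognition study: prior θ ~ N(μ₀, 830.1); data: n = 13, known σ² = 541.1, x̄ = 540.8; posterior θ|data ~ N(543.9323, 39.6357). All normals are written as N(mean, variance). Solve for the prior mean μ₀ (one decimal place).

With known observation variance, the Normal–Normal posterior has precision τ_n = τ₀ + n/σ² and mean μ_n = (τ₀μ₀ + (n/σ²)x̄)/τ_n.
Here τ₀ = 1/830.1 = 0.001205 and τ_data = 13/541.1 = 0.024025, so τ_n = 0.025230.
Rearranging for μ₀: μ₀ = (μ_n·τ_n − τ_data·x̄)/τ₀ = (543.9323·0.025230 − 0.024025·540.8) / 0.001205 = 0.730692/0.001205 ≈ 606.4.

μ₀ = 606.4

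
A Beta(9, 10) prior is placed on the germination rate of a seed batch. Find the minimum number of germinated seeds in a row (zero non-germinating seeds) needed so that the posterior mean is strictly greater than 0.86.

k = 53

After k germinated seeds and 0 non-germinating seeds the posterior is Beta(9+k, 10), with mean (9+k)/(9+10+k).
Set (9+k)/(19+k) > 0.86 and solve: k > (0.86·19 − 9)/(1 − 0.86) = 52.429.
The smallest integer exceeding 52.429 is 53, and checking k=53: (62)/(72) = 0.8611 > 0.86.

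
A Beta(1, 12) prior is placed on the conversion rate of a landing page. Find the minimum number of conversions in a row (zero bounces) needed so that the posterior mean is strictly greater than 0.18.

After k conversions and 0 bounces the posterior is Beta(1+k, 12), with mean (1+k)/(1+12+k).
Set (1+k)/(13+k) > 0.18 and solve: k > (0.18·13 − 1)/(1 − 0.18) = 1.634.
The smallest integer exceeding 1.634 is 2, and checking k=2: (3)/(15) = 0.2000 > 0.18.

k = 2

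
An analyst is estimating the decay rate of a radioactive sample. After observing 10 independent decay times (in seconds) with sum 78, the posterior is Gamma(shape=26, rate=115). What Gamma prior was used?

Gamma–exponential conjugacy: posterior shape = α + n, posterior rate = β + Σtᵢ.
So α = 26 − 10 = 16 and β = 115 − 78 = 37.

Gamma(shape=16, rate=37)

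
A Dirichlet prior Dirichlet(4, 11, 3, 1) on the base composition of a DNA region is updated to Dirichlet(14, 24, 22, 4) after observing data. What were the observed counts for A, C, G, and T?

For a Dirichlet(α) prior with multinomial counts c, the posterior is Dirichlet(α + c) componentwise.
Counts are posterior − prior componentwise: 14−4=10, 24−11=13, 22−3=19, 4−1=3.

counts (10, 13, 19, 3)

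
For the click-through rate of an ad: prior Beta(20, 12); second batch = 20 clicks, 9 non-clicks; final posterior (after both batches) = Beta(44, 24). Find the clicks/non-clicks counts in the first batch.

Because Beta–binomial updating is additive in the counts, the combined data contributed (α_post−α_prior, β_post−β_prior) successes and failures.
Total across both batches: 44−20=24 clicks, 24−12=12 non-clicks.
Subtract the second batch: 24−20=4 clicks and 12−9=3 non-clicks.

4 clicks and 3 non-clicks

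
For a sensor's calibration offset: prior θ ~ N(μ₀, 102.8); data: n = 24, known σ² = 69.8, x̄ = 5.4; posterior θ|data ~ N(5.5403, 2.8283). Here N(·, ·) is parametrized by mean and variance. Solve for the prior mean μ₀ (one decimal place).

The posterior mean is a precision-weighted average: μ_n = (τ₀μ₀ + τ_data·x̄)/(τ₀+τ_data), with τ₀=1/σ₀² and τ_data=n/σ².
Here τ₀ = 1/102.8 = 0.009728 and τ_data = 24/69.8 = 0.343840, so τ_n = 0.353568.
Rearranging for μ₀: μ₀ = (μ_n·τ_n − τ_data·x̄)/τ₀ = (5.5403·0.353568 − 0.343840·5.4) / 0.009728 = 0.102137/0.009728 ≈ 10.5.

μ₀ = 10.5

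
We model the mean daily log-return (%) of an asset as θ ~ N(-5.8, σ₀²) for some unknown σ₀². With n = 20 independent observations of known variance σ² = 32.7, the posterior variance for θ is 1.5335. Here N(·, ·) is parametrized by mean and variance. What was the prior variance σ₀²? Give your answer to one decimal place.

σ₀² = 24.7

For the Normal–Normal model with known σ², precisions add: τ_n = τ₀ + n/σ².
So 1/σ₀² = 1/1.5335 − 20/32.7 = 0.652103 − 0.611621 = 0.040482.
Hence σ₀² = 1/0.040482 ≈ 24.7.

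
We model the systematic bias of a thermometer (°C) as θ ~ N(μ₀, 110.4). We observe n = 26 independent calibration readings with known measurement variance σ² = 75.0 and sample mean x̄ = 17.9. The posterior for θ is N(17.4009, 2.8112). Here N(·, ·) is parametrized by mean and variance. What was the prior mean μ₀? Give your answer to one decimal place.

μ₀ = -1.7

The posterior mean is a precision-weighted average: μ_n = (τ₀μ₀ + τ_data·x̄)/(τ₀+τ_data), with τ₀=1/σ₀² and τ_data=n/σ².
Here τ₀ = 1/110.4 = 0.009058 and τ_data = 26/75.0 = 0.346667, so τ_n = 0.355725.
Rearranging for μ₀: μ₀ = (μ_n·τ_n − τ_data·x̄)/τ₀ = (17.4009·0.355725 − 0.346667·17.9) / 0.009058 = -0.015404/0.009058 ≈ -1.7.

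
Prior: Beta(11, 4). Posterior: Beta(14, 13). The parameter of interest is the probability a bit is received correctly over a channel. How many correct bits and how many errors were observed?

Beta is conjugate to the binomial likelihood: posterior = Beta(α+s, β+f).
So s = 14 − 11 = 3 and f = 13 − 4 = 9.

3 correct bits and 9 errors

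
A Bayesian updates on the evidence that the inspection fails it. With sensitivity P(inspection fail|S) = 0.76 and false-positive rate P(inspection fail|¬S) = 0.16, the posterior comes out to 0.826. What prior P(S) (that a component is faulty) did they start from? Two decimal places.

P(S) = 0.50

In odds form, posterior odds = prior odds × likelihood ratio, so prior odds = posterior odds ÷ LR.
Posterior odds = 0.826/(1−0.826) = 4.7471. LR = 0.76/0.16 = 4.7500.
Prior odds = 4.7471/4.7500 = 0.9994, so P(S) = 0.9994/(1+0.9994) ≈ 0.50.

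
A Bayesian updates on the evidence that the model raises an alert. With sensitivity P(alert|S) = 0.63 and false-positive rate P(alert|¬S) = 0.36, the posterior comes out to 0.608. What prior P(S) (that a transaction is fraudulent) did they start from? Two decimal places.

P(S) = 0.47

Bayes' rule in odds form gives O(S|E) = O(S)·[P(E|S)/P(E|¬S)], hence O(S) = O(S|E)/LR.
Posterior odds = 0.608/(1−0.608) = 1.5510. LR = 0.63/0.36 = 1.7500.
Prior odds = 1.5510/1.7500 = 0.8863, so P(S) = 0.8863/(1+0.8863) ≈ 0.47.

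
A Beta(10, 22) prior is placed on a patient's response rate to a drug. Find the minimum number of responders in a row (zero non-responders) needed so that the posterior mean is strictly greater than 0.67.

k = 35

After k responders and 0 non-responders the posterior is Beta(10+k, 22), with mean (10+k)/(10+22+k).
Set (10+k)/(32+k) > 0.67 and solve: k > (0.67·32 − 10)/(1 − 0.67) = 34.667.
The smallest integer exceeding 34.667 is 35, and checking k=35: (45)/(67) = 0.6716 > 0.67.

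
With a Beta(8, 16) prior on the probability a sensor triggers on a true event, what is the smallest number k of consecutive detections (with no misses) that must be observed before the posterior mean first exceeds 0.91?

k = 154

After k detections and 0 misses the posterior is Beta(8+k, 16), with mean (8+k)/(8+16+k).
Set (8+k)/(24+k) > 0.91 and solve: k > (0.91·24 − 8)/(1 − 0.91) = 153.778.
The smallest integer exceeding 153.778 is 154, and checking k=154: (162)/(178) = 0.9101 > 0.91.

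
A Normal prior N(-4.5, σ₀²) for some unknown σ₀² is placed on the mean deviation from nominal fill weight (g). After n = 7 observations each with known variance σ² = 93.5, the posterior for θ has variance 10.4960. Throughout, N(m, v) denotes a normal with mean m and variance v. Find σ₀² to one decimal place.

For the Normal–Normal model with known σ², precisions add: τ_n = τ₀ + n/σ².
So 1/σ₀² = 1/10.4960 − 7/93.5 = 0.095274 − 0.074866 = 0.020408.
Hence σ₀² = 1/0.020408 ≈ 49.0.

σ₀² = 49.0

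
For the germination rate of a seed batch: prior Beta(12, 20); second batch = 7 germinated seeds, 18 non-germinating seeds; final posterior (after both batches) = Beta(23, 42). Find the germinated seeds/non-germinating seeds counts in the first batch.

4 germinated seeds and 4 non-germinating seeds

Sequential conjugate updates are equivalent to a single update on the pooled data, so total successes = posterior α − prior α and total failures = posterior β − prior β.
Total across both batches: 23−12=11 germinated seeds, 42−20=22 non-germinating seeds.
Subtract the second batch: 11−7=4 germinated seeds and 22−18=4 non-germinating seeds.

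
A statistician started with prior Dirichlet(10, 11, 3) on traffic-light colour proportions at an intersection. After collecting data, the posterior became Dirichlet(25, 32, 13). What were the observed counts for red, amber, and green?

counts (15, 21, 10)

For a Dirichlet(α) prior with multinomial counts c, the posterior is Dirichlet(α + c) componentwise.
Counts are posterior − prior componentwise: 25−10=15, 32−11=21, 13−3=10.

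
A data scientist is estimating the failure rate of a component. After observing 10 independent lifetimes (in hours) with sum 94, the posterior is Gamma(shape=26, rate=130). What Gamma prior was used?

Gamma(shape=16, rate=36)

Gamma–exponential conjugacy: posterior shape = α + n, posterior rate = β + Σtᵢ.
So α = 26 − 10 = 16 and β = 130 − 94 = 36.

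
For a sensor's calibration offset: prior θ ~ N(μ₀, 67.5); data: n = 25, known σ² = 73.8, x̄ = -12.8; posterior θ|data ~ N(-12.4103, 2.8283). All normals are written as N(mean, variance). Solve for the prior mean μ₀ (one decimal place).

The posterior mean is a precision-weighted average: μ_n = (τ₀μ₀ + τ_data·x̄)/(τ₀+τ_data), with τ₀=1/σ₀² and τ_data=n/σ².
Here τ₀ = 1/67.5 = 0.014815 and τ_data = 25/73.8 = 0.338753, so τ_n = 0.353568.
Rearranging for μ₀: μ₀ = (μ_n·τ_n − τ_data·x̄)/τ₀ = (-12.4103·0.353568 − 0.338753·-12.8) / 0.014815 = -0.051847/0.014815 ≈ -3.5.

μ₀ = -3.5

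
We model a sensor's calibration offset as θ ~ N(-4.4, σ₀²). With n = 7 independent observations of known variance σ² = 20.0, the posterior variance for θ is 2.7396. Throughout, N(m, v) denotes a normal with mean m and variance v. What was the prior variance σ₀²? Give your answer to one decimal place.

Posterior precision equals prior precision plus data precision: 1/σ_n² = 1/σ₀² + n/σ².
So 1/σ₀² = 1/2.7396 − 7/20.0 = 0.365017 − 0.350000 = 0.015017.
Hence σ₀² = 1/0.015017 ≈ 66.6.

σ₀² = 66.6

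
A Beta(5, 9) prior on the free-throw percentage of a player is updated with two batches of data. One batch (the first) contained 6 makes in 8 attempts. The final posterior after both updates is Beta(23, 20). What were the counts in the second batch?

Sequential conjugate updates are equivalent to a single update on the pooled data, so total successes = posterior α − prior α and total failures = posterior β − prior β.
Total across both batches: 23−5=18 makes, 20−9=11 misses.
Subtract the first batch: 18−6=12 makes and 11−2=9 misses.

12 makes and 9 misses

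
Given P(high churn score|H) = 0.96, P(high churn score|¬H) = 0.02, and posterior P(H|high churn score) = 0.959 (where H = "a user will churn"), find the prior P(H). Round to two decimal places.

P(H) = 0.33

In odds form, posterior odds = prior odds × likelihood ratio, so prior odds = posterior odds ÷ LR.
Posterior odds = 0.959/(1−0.959) = 23.3902. LR = 0.96/0.02 = 48.0000.
Prior odds = 23.3902/48.0000 = 0.4873, so P(H) = 0.4873/(1+0.4873) ≈ 0.33.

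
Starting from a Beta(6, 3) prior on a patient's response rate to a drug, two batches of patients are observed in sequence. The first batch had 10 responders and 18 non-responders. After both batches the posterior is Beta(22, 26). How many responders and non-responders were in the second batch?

Because Beta–binomial updating is additive in the counts, the combined data contributed (α_post−α_prior, β_post−β_prior) successes and failures.
Total across both batches: 22−6=16 responders, 26−3=23 non-responders.
Subtract the first batch: 16−10=6 responders and 23−18=5 non-responders.

6 responders and 5 non-responders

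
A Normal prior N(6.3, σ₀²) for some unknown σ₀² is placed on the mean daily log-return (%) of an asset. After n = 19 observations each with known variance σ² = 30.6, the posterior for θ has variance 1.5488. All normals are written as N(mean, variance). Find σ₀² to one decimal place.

For the Normal–Normal model with known σ², precisions add: τ_n = τ₀ + n/σ².
So 1/σ₀² = 1/1.5488 − 19/30.6 = 0.645661 − 0.620915 = 0.024746.
Hence σ₀² = 1/0.024746 ≈ 40.4.

σ₀² = 40.4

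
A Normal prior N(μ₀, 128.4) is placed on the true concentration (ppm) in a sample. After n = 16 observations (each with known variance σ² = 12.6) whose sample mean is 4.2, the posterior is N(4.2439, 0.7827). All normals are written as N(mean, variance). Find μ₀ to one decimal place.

μ₀ = 11.4

With known observation variance, the Normal–Normal posterior has precision τ_n = τ₀ + n/σ² and mean μ_n = (τ₀μ₀ + (n/σ²)x̄)/τ_n.
Here τ₀ = 1/128.4 = 0.007788 and τ_data = 16/12.6 = 1.269841, so τ_n = 1.277629.
Rearranging for μ₀: μ₀ = (μ_n·τ_n − τ_data·x̄)/τ₀ = (4.2439·1.277629 − 1.269841·4.2) / 0.007788 = 0.088798/0.007788 ≈ 11.4.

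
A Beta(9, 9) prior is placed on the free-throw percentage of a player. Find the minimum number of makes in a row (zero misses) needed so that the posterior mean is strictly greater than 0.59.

After k makes and 0 misses the posterior is Beta(9+k, 9), with mean (9+k)/(9+9+k).
Set (9+k)/(18+k) > 0.59 and solve: k > (0.59·18 − 9)/(1 − 0.59) = 3.951.
The smallest integer exceeding 3.951 is 4.

k = 4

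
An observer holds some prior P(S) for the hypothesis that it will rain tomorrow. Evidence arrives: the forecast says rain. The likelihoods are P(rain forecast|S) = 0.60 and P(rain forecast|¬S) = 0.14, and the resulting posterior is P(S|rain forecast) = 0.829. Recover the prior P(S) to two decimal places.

P(S) = 0.53

In odds form, posterior odds = prior odds × likelihood ratio, so prior odds = posterior odds ÷ LR.
Posterior odds = 0.829/(1−0.829) = 4.8480. LR = 0.60/0.14 = 4.2857.
Prior odds = 4.8480/4.2857 = 1.1312, so P(S) = 1.1312/(1+1.1312) ≈ 0.53.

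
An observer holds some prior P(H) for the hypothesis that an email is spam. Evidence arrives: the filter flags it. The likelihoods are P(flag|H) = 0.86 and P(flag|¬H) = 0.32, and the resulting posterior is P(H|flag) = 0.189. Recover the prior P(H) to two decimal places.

Bayes' rule in odds form gives O(H|E) = O(H)·[P(E|H)/P(E|¬H)], hence O(H) = O(H|E)/LR.
Posterior odds = 0.189/(1−0.189) = 0.2330. LR = 0.86/0.32 = 2.6875.
Prior odds = 0.2330/2.6875 = 0.0867, so P(H) = 0.0867/(1+0.0867) ≈ 0.08.

P(H) = 0.08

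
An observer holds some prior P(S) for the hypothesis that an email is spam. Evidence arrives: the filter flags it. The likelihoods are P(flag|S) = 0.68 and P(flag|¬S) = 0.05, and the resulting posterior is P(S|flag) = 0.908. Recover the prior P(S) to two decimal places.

P(S) = 0.42

Bayes' rule in odds form gives O(S|E) = O(S)·[P(E|S)/P(E|¬S)], hence O(S) = O(S|E)/LR.
Posterior odds = 0.908/(1−0.908) = 9.8696. LR = 0.68/0.05 = 13.6000.
Prior odds = 9.8696/13.6000 = 0.7257, so P(S) = 0.7257/(1+0.7257) ≈ 0.42.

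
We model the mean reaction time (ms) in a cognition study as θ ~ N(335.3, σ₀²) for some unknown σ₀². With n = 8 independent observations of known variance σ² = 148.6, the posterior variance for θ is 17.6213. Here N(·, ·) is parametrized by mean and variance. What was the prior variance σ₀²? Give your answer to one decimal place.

For the Normal–Normal model with known σ², precisions add: τ_n = τ₀ + n/σ².
So 1/σ₀² = 1/17.6213 − 8/148.6 = 0.056750 − 0.053836 = 0.002914.
Hence σ₀² = 1/0.002914 ≈ 343.2.

σ₀² = 343.2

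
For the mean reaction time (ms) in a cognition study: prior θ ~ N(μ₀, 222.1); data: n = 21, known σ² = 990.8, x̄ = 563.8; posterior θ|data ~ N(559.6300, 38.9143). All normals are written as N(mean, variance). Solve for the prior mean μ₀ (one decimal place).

μ₀ = 540.0

With known observation variance, the Normal–Normal posterior has precision τ_n = τ₀ + n/σ² and mean μ_n = (τ₀μ₀ + (n/σ²)x̄)/τ_n.
Here τ₀ = 1/222.1 = 0.004502 and τ_data = 21/990.8 = 0.021195, so τ_n = 0.025697.
Rearranging for μ₀: μ₀ = (μ_n·τ_n − τ_data·x̄)/τ₀ = (559.6300·0.025697 − 0.021195·563.8) / 0.004502 = 2.431071/0.004502 ≈ 540.0.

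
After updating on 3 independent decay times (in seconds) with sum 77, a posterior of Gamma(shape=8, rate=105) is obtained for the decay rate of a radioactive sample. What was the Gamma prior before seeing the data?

Gamma(shape=5, rate=28)

For an exponential likelihood with a Gamma(α, β) prior on the rate, n observations with total T give posterior Gamma(α+n, β+T).
So α = 8 − 3 = 5 and β = 105 − 77 = 28.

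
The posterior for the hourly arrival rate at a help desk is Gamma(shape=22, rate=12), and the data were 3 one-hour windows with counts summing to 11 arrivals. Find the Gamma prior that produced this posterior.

Gamma–Poisson conjugacy: posterior shape = α + Σxᵢ, posterior rate = β + n.
So α = 22 − 11 = 11 and β = 12 − 3 = 9.

Gamma(shape=11, rate=9)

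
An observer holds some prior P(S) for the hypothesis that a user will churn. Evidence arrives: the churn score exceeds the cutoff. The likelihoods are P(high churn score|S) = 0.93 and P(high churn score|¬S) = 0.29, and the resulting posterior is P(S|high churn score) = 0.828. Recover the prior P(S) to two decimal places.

P(S) = 0.60

Bayes' rule in odds form gives O(S|E) = O(S)·[P(E|S)/P(E|¬S)], hence O(S) = O(S|E)/LR.
Posterior odds = 0.828/(1−0.828) = 4.8140. LR = 0.93/0.29 = 3.2069.
Prior odds = 4.8140/3.2069 = 1.5011, so P(S) = 1.5011/(1+1.5011) ≈ 0.60.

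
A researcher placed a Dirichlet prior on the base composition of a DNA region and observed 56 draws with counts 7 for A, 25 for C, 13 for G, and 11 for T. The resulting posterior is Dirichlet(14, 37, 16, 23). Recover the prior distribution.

Dirichlet(7, 12, 3, 12)

For a Dirichlet(α) prior with multinomial counts c, the posterior is Dirichlet(α + c) componentwise.
Subtract each count from the matching posterior parameter: 14−7=7, 37−25=12, 16−13=3, 23−11=12.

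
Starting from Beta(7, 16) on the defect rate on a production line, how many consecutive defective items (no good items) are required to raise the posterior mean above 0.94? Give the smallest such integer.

k = 244

After k defective items and 0 good items the posterior is Beta(7+k, 16), with mean (7+k)/(7+16+k).
Set (7+k)/(23+k) > 0.94 and solve: k > (0.94·23 − 7)/(1 − 0.94) = 243.667.
The smallest integer exceeding 243.667 is 244.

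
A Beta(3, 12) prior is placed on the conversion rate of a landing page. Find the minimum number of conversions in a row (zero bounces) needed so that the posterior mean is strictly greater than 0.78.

After k conversions and 0 bounces the posterior is Beta(3+k, 12), with mean (3+k)/(3+12+k).
Set (3+k)/(15+k) > 0.78 and solve: k > (0.78·15 − 3)/(1 − 0.78) = 39.545.
The smallest integer exceeding 39.545 is 40.

k = 40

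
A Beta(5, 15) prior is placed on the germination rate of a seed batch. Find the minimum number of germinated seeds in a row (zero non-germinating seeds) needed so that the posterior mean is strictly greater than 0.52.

After k germinated seeds and 0 non-germinating seeds the posterior is Beta(5+k, 15), with mean (5+k)/(5+15+k).
Set (5+k)/(20+k) > 0.52 and solve: k > (0.52·20 − 5)/(1 − 0.52) = 11.250.
The smallest integer exceeding 11.250 is 12, and checking k=12: (17)/(32) = 0.5312 > 0.52.

k = 12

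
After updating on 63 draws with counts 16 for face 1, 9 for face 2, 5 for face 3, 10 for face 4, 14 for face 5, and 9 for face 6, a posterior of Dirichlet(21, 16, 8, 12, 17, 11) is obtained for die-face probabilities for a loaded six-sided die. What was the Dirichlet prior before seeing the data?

For a Dirichlet(α) prior with multinomial counts c, the posterior is Dirichlet(α + c) componentwise.
Subtract each count from the matching posterior parameter: 21−16=5, 16−9=7, 8−5=3, 12−10=2, 17−14=3, 11−9=2.

Dirichlet(5, 7, 3, 2, 3, 2)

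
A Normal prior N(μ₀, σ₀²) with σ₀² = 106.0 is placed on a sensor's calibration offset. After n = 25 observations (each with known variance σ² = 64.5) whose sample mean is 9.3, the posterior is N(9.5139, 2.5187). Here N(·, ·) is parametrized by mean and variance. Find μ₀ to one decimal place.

μ₀ = 18.3

The posterior mean is a precision-weighted average: μ_n = (τ₀μ₀ + τ_data·x̄)/(τ₀+τ_data), with τ₀=1/σ₀² and τ_data=n/σ².
Here τ₀ = 1/106.0 = 0.009434 and τ_data = 25/64.5 = 0.387597, so τ_n = 0.397031.
Rearranging for μ₀: μ₀ = (μ_n·τ_n − τ_data·x̄)/τ₀ = (9.5139·0.397031 − 0.387597·9.3) / 0.009434 = 0.172661/0.009434 ≈ 18.3.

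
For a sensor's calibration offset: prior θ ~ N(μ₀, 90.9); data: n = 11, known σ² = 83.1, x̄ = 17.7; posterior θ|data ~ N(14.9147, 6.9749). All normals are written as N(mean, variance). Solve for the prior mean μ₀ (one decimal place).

With known observation variance, the Normal–Normal posterior has precision τ_n = τ₀ + n/σ² and mean μ_n = (τ₀μ₀ + (n/σ²)x̄)/τ_n.
Here τ₀ = 1/90.9 = 0.011001 and τ_data = 11/83.1 = 0.132371, so τ_n = 0.143372.
Rearranging for μ₀: μ₀ = (μ_n·τ_n − τ_data·x̄)/τ₀ = (14.9147·0.143372 − 0.132371·17.7) / 0.011001 = -0.204616/0.011001 ≈ -18.6.

μ₀ = -18.6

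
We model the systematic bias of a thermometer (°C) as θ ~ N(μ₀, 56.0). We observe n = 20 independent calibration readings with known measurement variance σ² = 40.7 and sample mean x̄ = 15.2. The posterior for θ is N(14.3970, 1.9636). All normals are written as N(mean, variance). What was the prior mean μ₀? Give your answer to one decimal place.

With known observation variance, the Normal–Normal posterior has precision τ_n = τ₀ + n/σ² and mean μ_n = (τ₀μ₀ + (n/σ²)x̄)/τ_n.
Here τ₀ = 1/56.0 = 0.017857 and τ_data = 20/40.7 = 0.491400, so τ_n = 0.509257.
Rearranging for μ₀: μ₀ = (μ_n·τ_n − τ_data·x̄)/τ₀ = (14.3970·0.509257 − 0.491400·15.2) / 0.017857 = -0.137507/0.017857 ≈ -7.7.

μ₀ = -7.7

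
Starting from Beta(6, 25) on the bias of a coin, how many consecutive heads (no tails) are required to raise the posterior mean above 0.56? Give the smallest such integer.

k = 26

After k heads and 0 tails the posterior is Beta(6+k, 25), with mean (6+k)/(6+25+k).
Set (6+k)/(31+k) > 0.56 and solve: k > (0.56·31 − 6)/(1 − 0.56) = 25.818.
The smallest integer exceeding 25.818 is 26.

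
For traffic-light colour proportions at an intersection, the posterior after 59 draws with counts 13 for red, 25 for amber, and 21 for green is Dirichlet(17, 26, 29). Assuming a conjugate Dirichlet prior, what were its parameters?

For a Dirichlet(α) prior with multinomial counts c, the posterior is Dirichlet(α + c) componentwise.
Subtract each count from the matching posterior parameter: 17−13=4, 26−25=1, 29−21=8.

Dirichlet(4, 1, 8)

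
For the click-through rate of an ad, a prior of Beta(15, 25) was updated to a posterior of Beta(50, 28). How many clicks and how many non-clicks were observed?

35 clicks and 3 non-clicks

Beta is conjugate to the binomial likelihood: posterior = Beta(α+s, β+f).
Match parameters: s=50−15=35, f=28−25=3.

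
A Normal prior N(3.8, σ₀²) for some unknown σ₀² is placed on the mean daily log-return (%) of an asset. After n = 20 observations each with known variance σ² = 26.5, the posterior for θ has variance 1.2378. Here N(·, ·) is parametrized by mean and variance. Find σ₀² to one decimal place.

For the Normal–Normal model with known σ², precisions add: τ_n = τ₀ + n/σ².
So 1/σ₀² = 1/1.2378 − 20/26.5 = 0.807885 − 0.754717 = 0.053168.
Hence σ₀² = 1/0.053168 ≈ 18.8.

σ₀² = 18.8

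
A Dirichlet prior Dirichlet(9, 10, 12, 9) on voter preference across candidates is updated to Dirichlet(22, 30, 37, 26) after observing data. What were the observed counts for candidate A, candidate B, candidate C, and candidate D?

counts (13, 20, 25, 17)

For a Dirichlet(α) prior with multinomial counts c, the posterior is Dirichlet(α + c) componentwise.
Counts are posterior − prior componentwise: 22−9=13, 30−10=20, 37−12=25, 26−9=17.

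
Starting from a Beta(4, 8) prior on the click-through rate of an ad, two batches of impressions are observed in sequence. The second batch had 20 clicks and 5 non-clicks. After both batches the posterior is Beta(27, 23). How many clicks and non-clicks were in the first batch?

3 clicks and 10 non-clicks

Because Beta–binomial updating is additive in the counts, the combined data contributed (α_post−α_prior, β_post−β_prior) successes and failures.
Total across both batches: 27−4=23 clicks, 23−8=15 non-clicks.
Subtract the second batch: 23−20=3 clicks and 15−5=10 non-clicks.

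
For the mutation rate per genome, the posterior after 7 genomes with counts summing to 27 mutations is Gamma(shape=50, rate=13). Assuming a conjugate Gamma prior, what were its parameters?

Gamma(shape=23, rate=6)

A Gamma(α, β) prior (rate parametrization) on a Poisson rate with n observations summing to S gives posterior Gamma(α+S, β+n).
So α = 50 − 27 = 23 and β = 13 − 7 = 6.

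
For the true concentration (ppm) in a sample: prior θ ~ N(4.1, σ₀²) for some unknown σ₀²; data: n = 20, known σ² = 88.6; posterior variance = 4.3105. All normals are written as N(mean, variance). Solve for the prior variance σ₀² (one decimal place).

Posterior precision equals prior precision plus data precision: 1/σ_n² = 1/σ₀² + n/σ².
So 1/σ₀² = 1/4.3105 − 20/88.6 = 0.231992 − 0.225734 = 0.006258.
Hence σ₀² = 1/0.006258 ≈ 159.8.

σ₀² = 159.8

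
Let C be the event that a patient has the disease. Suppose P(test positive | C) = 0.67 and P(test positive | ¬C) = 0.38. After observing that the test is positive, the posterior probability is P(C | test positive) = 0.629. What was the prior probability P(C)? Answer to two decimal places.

P(C) = 0.49

In odds form, posterior odds = prior odds × likelihood ratio, so prior odds = posterior odds ÷ LR.
Posterior odds = 0.629/(1−0.629) = 1.6954. LR = 0.67/0.38 = 1.7632.
Prior odds = 1.6954/1.7632 = 0.9615, so P(C) = 0.9615/(1+0.9615) ≈ 0.49.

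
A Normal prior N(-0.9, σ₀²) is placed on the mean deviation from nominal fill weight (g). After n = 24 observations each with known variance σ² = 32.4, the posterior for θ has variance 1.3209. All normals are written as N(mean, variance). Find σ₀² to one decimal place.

σ₀² = 61.3

Posterior precision equals prior precision plus data precision: 1/σ_n² = 1/σ₀² + n/σ².
So 1/σ₀² = 1/1.3209 − 24/32.4 = 0.757060 − 0.740741 = 0.016319.
Hence σ₀² = 1/0.016319 ≈ 61.3.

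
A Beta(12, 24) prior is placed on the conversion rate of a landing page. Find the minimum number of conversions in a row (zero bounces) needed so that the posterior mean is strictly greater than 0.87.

k = 149

After k conversions and 0 bounces the posterior is Beta(12+k, 24), with mean (12+k)/(12+24+k).
Set (12+k)/(36+k) > 0.87 and solve: k > (0.87·36 − 12)/(1 − 0.87) = 148.615.
The smallest integer exceeding 148.615 is 149.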